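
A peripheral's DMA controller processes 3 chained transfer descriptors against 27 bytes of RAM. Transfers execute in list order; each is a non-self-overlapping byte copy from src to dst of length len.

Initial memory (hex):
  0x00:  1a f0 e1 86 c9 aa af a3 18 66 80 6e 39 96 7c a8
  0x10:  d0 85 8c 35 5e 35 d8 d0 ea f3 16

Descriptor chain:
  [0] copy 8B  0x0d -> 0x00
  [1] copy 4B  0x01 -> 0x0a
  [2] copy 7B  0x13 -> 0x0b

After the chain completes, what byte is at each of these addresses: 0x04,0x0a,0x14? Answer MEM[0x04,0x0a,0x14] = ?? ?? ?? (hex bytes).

D0: mem[0x00..0x07] <- [96 7c a8 d0 85 8c 35 5e]
D1: mem[0x0a..0x0d] <- [7c a8 d0 85]
D2: mem[0x0b..0x11] <- [35 5e 35 d8 d0 ea f3]
query mem[0x04]=0x85, mem[0x0a]=0x7c, mem[0x14]=0x5e

MEM[0x04,0x0a,0x14] = 85 7c 5e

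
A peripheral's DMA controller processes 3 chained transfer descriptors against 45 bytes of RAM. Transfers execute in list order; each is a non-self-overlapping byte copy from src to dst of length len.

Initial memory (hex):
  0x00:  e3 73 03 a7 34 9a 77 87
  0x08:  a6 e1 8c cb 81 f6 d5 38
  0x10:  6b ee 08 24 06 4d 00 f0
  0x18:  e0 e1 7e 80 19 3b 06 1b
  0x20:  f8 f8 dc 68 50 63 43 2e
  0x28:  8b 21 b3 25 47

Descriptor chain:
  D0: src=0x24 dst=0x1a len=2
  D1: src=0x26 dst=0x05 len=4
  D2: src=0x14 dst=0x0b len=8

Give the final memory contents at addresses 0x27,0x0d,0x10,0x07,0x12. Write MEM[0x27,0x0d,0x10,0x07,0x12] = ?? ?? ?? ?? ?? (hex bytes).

[0] 0x24->0x1a len=2 : 50 63
[1] 0x26->0x05 len=4 : 43 2e 8b 21
[2] 0x14->0x0b len=8 : 06 4d 00 f0 e0 e1 50 63
query mem[0x27]=0x2e, mem[0x0d]=0x00, mem[0x10]=0xe1, mem[0x07]=0x8b, mem[0x12]=0x63

MEM[0x27,0x0d,0x10,0x07,0x12] = 2e 00 e1 8b 63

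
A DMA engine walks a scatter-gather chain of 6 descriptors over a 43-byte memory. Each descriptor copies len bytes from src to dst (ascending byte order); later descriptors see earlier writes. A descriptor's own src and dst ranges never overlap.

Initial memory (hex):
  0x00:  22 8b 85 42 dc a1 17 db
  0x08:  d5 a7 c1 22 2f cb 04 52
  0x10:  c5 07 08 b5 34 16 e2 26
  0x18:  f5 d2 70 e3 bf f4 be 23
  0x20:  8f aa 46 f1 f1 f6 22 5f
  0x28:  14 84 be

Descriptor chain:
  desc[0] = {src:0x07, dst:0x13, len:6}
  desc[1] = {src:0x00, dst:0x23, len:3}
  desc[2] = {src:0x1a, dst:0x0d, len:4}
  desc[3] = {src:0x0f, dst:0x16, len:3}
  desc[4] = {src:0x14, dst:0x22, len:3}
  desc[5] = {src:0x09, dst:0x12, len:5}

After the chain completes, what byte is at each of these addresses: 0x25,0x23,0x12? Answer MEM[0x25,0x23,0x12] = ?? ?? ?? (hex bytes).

D0: mem[0x13..0x18] <- [db d5 a7 c1 22 2f]
D1: mem[0x23..0x25] <- [22 8b 85]
D2: mem[0x0d..0x10] <- [70 e3 bf f4]
D3: mem[0x16..0x18] <- [bf f4 07]
D4: mem[0x22..0x24] <- [d5 a7 bf]
D5: mem[0x12..0x16] <- [a7 c1 22 2f 70]
query mem[0x25]=0x85, mem[0x23]=0xa7, mem[0x12]=0xa7

MEM[0x25,0x23,0x12] = 85 a7 a7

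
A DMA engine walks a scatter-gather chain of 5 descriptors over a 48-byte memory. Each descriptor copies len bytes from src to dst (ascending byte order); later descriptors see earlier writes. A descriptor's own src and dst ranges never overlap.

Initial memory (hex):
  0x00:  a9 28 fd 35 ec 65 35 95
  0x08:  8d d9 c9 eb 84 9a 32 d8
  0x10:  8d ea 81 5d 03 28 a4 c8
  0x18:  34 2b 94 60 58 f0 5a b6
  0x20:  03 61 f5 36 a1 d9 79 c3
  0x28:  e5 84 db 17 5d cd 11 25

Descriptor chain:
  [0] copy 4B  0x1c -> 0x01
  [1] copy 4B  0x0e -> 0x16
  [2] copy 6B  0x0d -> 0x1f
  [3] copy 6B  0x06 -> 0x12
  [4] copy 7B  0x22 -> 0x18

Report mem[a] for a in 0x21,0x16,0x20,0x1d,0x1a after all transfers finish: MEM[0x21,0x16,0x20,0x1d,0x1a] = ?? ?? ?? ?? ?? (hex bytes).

  after D0: wrote 4B at 0x01 = 58f05ab6
  after D1: wrote 4B at 0x16 = 32d88dea
  after D2: wrote 6B at 0x1f = 9a32d88dea81
  after D3: wrote 6B at 0x12 = 35958dd9c9eb
  after D4: wrote 7B at 0x18 = 8dea81d979c3e5
query mem[0x21]=0xd8, mem[0x16]=0xc9, mem[0x20]=0x32, mem[0x1d]=0xc3, mem[0x1a]=0x81

MEM[0x21,0x16,0x20,0x1d,0x1a] = d8 c9 32 c3 81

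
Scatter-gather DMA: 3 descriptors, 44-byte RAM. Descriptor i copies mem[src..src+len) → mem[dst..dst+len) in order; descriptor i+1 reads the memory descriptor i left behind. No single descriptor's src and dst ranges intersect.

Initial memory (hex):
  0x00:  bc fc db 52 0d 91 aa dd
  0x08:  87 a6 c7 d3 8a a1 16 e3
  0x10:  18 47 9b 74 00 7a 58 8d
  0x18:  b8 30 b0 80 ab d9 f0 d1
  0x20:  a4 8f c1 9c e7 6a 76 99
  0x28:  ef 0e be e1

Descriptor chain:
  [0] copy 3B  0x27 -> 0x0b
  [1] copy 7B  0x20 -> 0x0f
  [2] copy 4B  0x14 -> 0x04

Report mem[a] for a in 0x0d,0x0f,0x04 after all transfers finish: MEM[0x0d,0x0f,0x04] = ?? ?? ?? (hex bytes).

D0: mem[0x0b..0x0d] <- [99 ef 0e]
D1: mem[0x0f..0x15] <- [a4 8f c1 9c e7 6a 76]
D2: mem[0x04..0x07] <- [6a 76 58 8d]
query mem[0x0d]=0x0e, mem[0x0f]=0xa4, mem[0x04]=0x6a

MEM[0x0d,0x0f,0x04] = 0e a4 6a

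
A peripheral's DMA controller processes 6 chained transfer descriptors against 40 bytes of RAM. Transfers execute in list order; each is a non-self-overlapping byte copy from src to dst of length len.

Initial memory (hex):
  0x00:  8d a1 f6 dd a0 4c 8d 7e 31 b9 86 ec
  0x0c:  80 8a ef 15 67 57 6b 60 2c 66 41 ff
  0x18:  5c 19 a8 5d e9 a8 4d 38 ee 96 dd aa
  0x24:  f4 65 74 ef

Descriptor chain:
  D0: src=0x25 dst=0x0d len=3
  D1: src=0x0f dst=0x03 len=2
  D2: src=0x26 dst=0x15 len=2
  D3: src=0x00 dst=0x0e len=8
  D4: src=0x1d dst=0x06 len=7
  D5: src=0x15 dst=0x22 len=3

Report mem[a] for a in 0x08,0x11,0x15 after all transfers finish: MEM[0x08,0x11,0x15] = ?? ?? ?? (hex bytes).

#0 dst[0x0d+3] := {0x65,0x74,0xef}
#1 dst[0x03+2] := {0xef,0x67}
#2 dst[0x15+2] := {0x74,0xef}
#3 dst[0x0e+8] := {0x8d,0xa1,0xf6,0xef,0x67,0x4c,0x8d,0x7e}
#4 dst[0x06+7] := {0xa8,0x4d,0x38,0xee,0x96,0xdd,0xaa}
#5 dst[0x22+3] := {0x7e,0xef,0xff}
query mem[0x08]=0x38, mem[0x11]=0xef, mem[0x15]=0x7e

MEM[0x08,0x11,0x15] = 38 ef 7e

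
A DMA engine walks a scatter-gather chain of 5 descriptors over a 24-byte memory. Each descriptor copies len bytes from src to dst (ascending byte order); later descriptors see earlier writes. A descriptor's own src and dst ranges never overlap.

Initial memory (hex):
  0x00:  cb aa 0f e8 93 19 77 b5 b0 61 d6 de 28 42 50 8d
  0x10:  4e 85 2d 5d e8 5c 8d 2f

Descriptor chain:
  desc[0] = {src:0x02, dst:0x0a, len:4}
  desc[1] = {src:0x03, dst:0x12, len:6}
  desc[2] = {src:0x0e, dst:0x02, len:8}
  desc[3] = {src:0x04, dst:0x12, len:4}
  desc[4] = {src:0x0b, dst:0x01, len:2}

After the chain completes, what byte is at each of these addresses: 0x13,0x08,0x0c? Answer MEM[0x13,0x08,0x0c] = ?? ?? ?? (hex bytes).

#0 dst[0x0a+4] := {0x0f,0xe8,0x93,0x19}
#1 dst[0x12+6] := {0xe8,0x93,0x19,0x77,0xb5,0xb0}
#2 dst[0x02+8] := {0x50,0x8d,0x4e,0x85,0xe8,0x93,0x19,0x77}
#3 dst[0x12+4] := {0x4e,0x85,0xe8,0x93}
#4 dst[0x01+2] := {0xe8,0x93}
query mem[0x13]=0x85, mem[0x08]=0x19, mem[0x0c]=0x93

MEM[0x13,0x08,0x0c] = 85 19 93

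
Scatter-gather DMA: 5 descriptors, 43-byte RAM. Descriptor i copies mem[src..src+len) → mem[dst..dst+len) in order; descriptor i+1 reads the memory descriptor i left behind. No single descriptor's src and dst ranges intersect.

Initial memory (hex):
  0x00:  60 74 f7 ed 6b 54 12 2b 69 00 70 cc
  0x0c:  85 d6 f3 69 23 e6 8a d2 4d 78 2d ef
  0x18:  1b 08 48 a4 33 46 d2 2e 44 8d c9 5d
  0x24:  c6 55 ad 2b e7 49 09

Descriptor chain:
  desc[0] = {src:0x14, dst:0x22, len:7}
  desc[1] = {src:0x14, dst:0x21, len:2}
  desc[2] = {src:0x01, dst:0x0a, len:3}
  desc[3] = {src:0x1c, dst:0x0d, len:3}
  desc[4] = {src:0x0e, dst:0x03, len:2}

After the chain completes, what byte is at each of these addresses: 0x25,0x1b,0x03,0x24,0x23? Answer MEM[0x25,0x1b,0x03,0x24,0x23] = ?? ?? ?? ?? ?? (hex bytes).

MEM[0x25,0x1b,0x03,0x24,0x23] = ef a4 46 2d 78

[0] 0x14->0x22 len=7 : 4d 78 2d ef 1b 08 48
[1] 0x14->0x21 len=2 : 4d 78
[2] 0x01->0x0a len=3 : 74 f7 ed
[3] 0x1c->0x0d len=3 : 33 46 d2
[4] 0x0e->0x03 len=2 : 46 d2
query mem[0x25]=0xef, mem[0x1b]=0xa4, mem[0x03]=0x46, mem[0x24]=0x2d, mem[0x23]=0x78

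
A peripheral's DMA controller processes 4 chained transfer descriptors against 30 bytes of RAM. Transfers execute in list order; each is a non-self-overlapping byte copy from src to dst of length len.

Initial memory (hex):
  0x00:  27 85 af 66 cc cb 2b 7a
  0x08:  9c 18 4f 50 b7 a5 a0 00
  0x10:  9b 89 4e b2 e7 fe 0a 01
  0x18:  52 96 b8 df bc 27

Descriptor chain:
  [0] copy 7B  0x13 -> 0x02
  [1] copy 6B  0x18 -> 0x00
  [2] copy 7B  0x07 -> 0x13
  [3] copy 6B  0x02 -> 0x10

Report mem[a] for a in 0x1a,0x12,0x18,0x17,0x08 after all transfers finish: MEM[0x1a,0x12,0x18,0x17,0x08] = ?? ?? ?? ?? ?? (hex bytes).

D0: mem[0x02..0x08] <- [b2 e7 fe 0a 01 52 96]
D1: mem[0x00..0x05] <- [52 96 b8 df bc 27]
D2: mem[0x13..0x19] <- [52 96 18 4f 50 b7 a5]
D3: mem[0x10..0x15] <- [b8 df bc 27 01 52]
query mem[0x1a]=0xb8, mem[0x12]=0xbc, mem[0x18]=0xb7, mem[0x17]=0x50, mem[0x08]=0x96

MEM[0x1a,0x12,0x18,0x17,0x08] = b8 bc b7 50 96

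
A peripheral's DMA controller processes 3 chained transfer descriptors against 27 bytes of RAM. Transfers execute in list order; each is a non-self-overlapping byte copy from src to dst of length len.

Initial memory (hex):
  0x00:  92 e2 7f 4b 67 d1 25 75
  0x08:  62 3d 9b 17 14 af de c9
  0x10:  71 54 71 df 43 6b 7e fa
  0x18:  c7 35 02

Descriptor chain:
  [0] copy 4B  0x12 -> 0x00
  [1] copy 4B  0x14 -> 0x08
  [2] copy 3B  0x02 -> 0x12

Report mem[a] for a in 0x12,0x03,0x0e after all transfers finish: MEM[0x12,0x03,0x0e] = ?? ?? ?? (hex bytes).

#0 dst[0x00+4] := {0x71,0xdf,0x43,0x6b}
#1 dst[0x08+4] := {0x43,0x6b,0x7e,0xfa}
#2 dst[0x12+3] := {0x43,0x6b,0x67}
query mem[0x12]=0x43, mem[0x03]=0x6b, mem[0x0e]=0xde

MEM[0x12,0x03,0x0e] = 43 6b de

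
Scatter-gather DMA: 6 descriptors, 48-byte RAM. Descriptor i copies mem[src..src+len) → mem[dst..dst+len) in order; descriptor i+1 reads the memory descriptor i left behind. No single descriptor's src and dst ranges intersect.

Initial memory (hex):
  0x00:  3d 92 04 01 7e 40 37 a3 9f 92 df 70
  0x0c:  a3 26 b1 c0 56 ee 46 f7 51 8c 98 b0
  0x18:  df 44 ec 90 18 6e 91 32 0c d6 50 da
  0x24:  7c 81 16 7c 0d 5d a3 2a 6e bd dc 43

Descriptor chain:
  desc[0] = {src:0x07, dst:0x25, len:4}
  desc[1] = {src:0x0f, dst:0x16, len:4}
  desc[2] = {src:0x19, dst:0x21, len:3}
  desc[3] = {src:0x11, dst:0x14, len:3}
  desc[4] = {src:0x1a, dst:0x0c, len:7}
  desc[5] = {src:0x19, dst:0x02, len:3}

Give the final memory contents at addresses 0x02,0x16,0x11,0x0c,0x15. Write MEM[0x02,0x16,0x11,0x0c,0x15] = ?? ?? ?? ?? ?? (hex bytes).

MEM[0x02,0x16,0x11,0x0c,0x15] = 46 f7 32 ec 46

D0: mem[0x25..0x28] <- [a3 9f 92 df]
D1: mem[0x16..0x19] <- [c0 56 ee 46]
D2: mem[0x21..0x23] <- [46 ec 90]
D3: mem[0x14..0x16] <- [ee 46 f7]
D4: mem[0x0c..0x12] <- [ec 90 18 6e 91 32 0c]
D5: mem[0x02..0x04] <- [46 ec 90]
query mem[0x02]=0x46, mem[0x16]=0xf7, mem[0x11]=0x32, mem[0x0c]=0xec, mem[0x15]=0x46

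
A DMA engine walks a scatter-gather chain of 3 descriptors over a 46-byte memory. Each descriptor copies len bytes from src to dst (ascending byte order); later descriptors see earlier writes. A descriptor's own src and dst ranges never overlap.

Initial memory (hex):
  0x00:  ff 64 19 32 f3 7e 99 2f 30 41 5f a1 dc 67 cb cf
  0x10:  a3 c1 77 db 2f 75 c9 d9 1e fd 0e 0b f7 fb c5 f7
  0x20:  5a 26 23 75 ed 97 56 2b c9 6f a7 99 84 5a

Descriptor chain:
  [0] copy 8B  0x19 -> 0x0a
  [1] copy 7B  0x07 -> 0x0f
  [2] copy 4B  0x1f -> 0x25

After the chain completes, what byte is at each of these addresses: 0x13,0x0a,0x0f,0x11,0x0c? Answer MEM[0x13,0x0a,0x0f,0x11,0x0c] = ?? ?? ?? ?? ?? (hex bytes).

D0: mem[0x0a..0x11] <- [fd 0e 0b f7 fb c5 f7 5a]
D1: mem[0x0f..0x15] <- [2f 30 41 fd 0e 0b f7]
D2: mem[0x25..0x28] <- [f7 5a 26 23]
query mem[0x13]=0x0e, mem[0x0a]=0xfd, mem[0x0f]=0x2f, mem[0x11]=0x41, mem[0x0c]=0x0b

MEM[0x13,0x0a,0x0f,0x11,0x0c] = 0e fd 2f 41 0b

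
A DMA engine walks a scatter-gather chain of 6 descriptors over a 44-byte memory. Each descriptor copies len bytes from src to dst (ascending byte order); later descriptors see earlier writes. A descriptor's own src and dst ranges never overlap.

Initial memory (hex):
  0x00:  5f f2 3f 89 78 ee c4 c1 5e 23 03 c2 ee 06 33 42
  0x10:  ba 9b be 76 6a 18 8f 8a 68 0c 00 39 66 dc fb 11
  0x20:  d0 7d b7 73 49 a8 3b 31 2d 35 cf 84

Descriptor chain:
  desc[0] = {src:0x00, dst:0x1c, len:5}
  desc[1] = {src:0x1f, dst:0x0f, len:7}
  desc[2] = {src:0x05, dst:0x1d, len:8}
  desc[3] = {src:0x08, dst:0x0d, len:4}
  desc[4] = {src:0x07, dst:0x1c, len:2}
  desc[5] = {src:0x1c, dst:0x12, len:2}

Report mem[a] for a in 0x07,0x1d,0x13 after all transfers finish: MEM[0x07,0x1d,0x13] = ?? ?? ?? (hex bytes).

#0 dst[0x1c+5] := {0x5f,0xf2,0x3f,0x89,0x78}
#1 dst[0x0f+7] := {0x89,0x78,0x7d,0xb7,0x73,0x49,0xa8}
#2 dst[0x1d+8] := {0xee,0xc4,0xc1,0x5e,0x23,0x03,0xc2,0xee}
#3 dst[0x0d+4] := {0x5e,0x23,0x03,0xc2}
#4 dst[0x1c+2] := {0xc1,0x5e}
#5 dst[0x12+2] := {0xc1,0x5e}
query mem[0x07]=0xc1, mem[0x1d]=0x5e, mem[0x13]=0x5e

MEM[0x07,0x1d,0x13] = c1 5e 5e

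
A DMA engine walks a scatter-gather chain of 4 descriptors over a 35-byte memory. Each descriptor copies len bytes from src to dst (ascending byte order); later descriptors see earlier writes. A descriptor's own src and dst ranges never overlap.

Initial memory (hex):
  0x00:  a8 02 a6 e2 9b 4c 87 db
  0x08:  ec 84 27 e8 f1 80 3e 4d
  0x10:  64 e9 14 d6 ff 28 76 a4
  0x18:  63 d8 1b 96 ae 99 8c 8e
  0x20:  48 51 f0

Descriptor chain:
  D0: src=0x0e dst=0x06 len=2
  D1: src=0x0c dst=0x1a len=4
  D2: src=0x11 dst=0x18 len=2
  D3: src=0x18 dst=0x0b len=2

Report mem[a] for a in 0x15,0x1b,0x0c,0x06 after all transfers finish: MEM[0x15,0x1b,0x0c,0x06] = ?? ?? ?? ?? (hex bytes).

MEM[0x15,0x1b,0x0c,0x06] = 28 80 14 3e

  after D0: wrote 2B at 0x06 = 3e4d
  after D1: wrote 4B at 0x1a = f1803e4d
  after D2: wrote 2B at 0x18 = e914
  after D3: wrote 2B at 0x0b = e914
query mem[0x15]=0x28, mem[0x1b]=0x80, mem[0x0c]=0x14, mem[0x06]=0x3e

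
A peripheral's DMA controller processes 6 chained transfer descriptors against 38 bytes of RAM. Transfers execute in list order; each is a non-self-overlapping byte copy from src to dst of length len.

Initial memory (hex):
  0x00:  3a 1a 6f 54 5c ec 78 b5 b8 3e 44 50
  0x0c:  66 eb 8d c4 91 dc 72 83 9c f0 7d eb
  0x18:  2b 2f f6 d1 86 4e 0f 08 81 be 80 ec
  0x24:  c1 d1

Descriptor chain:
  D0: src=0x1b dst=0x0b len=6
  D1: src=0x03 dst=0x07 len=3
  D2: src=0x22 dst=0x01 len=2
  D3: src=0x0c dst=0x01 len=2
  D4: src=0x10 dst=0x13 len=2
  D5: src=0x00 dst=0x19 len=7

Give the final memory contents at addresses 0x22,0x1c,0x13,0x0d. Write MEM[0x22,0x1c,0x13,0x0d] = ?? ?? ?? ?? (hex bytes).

  after D0: wrote 6B at 0x0b = d1864e0f0881
  after D1: wrote 3B at 0x07 = 545cec
  after D2: wrote 2B at 0x01 = 80ec
  after D3: wrote 2B at 0x01 = 864e
  after D4: wrote 2B at 0x13 = 81dc
  after D5: wrote 7B at 0x19 = 3a864e545cec78
query mem[0x22]=0x80, mem[0x1c]=0x54, mem[0x13]=0x81, mem[0x0d]=0x4e

MEM[0x22,0x1c,0x13,0x0d] = 80 54 81 4e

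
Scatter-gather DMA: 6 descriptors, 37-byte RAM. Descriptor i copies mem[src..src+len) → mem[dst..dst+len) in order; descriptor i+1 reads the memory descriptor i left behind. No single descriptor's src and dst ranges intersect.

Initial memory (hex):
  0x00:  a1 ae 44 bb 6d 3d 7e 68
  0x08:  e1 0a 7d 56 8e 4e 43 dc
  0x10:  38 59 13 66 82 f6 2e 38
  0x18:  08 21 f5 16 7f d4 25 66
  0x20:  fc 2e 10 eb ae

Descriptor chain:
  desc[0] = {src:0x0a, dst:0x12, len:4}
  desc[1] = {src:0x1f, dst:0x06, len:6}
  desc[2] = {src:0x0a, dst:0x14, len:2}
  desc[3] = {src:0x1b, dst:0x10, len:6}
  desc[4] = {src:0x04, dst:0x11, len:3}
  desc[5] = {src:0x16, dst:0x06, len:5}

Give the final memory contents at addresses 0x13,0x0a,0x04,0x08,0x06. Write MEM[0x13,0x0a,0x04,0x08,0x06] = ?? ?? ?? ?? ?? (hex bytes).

MEM[0x13,0x0a,0x04,0x08,0x06] = 66 f5 6d 08 2e

  after D0: wrote 4B at 0x12 = 7d568e4e
  after D1: wrote 6B at 0x06 = 66fc2e10ebae
  after D2: wrote 2B at 0x14 = ebae
  after D3: wrote 6B at 0x10 = 167fd42566fc
  after D4: wrote 3B at 0x11 = 6d3d66
  after D5: wrote 5B at 0x06 = 2e380821f5
query mem[0x13]=0x66, mem[0x0a]=0xf5, mem[0x04]=0x6d, mem[0x08]=0x08, mem[0x06]=0x2e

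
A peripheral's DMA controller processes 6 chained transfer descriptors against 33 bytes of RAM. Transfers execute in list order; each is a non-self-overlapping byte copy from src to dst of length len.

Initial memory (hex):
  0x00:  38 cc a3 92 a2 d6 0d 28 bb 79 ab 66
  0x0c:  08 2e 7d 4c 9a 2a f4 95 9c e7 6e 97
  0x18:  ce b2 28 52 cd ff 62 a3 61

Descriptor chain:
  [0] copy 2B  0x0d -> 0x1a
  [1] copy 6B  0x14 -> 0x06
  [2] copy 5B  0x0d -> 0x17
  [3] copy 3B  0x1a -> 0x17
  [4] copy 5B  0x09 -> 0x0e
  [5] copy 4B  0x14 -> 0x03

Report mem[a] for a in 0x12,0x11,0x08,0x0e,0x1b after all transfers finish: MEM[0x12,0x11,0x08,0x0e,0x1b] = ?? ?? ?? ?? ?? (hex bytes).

[0] 0x0d->0x1a len=2 : 2e 7d
[1] 0x14->0x06 len=6 : 9c e7 6e 97 ce b2
[2] 0x0d->0x17 len=5 : 2e 7d 4c 9a 2a
[3] 0x1a->0x17 len=3 : 9a 2a cd
[4] 0x09->0x0e len=5 : 97 ce b2 08 2e
[5] 0x14->0x03 len=4 : 9c e7 6e 9a
query mem[0x12]=0x2e, mem[0x11]=0x08, mem[0x08]=0x6e, mem[0x0e]=0x97, mem[0x1b]=0x2a

MEM[0x12,0x11,0x08,0x0e,0x1b] = 2e 08 6e 97 2a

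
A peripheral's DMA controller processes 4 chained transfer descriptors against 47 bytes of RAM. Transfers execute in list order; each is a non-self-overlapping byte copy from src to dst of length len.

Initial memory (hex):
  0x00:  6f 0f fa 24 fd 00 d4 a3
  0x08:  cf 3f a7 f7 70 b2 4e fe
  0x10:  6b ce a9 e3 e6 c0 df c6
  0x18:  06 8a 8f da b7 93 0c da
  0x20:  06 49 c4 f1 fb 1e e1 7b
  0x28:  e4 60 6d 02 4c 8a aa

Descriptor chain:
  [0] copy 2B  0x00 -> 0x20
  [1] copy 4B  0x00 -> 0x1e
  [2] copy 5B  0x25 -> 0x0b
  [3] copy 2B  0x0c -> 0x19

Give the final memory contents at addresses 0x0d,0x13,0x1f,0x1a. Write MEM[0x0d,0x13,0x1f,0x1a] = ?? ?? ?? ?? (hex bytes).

[0] 0x00->0x20 len=2 : 6f 0f
[1] 0x00->0x1e len=4 : 6f 0f fa 24
[2] 0x25->0x0b len=5 : 1e e1 7b e4 60
[3] 0x0c->0x19 len=2 : e1 7b
query mem[0x0d]=0x7b, mem[0x13]=0xe3, mem[0x1f]=0x0f, mem[0x1a]=0x7b

MEM[0x0d,0x13,0x1f,0x1a] = 7b e3 0f 7b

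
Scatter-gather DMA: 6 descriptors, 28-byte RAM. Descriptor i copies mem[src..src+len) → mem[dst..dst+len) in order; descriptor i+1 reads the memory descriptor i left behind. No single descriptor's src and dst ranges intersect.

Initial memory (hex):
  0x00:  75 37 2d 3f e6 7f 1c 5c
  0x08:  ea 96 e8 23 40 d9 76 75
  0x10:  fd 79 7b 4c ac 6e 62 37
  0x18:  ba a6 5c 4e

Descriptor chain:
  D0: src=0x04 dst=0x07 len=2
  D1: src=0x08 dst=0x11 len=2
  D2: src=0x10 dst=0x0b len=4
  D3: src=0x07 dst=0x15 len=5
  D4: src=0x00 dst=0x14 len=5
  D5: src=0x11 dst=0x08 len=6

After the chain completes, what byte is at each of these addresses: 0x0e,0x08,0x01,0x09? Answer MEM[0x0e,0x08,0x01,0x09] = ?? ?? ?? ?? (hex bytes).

MEM[0x0e,0x08,0x01,0x09] = 4c 7f 37 96

  after D0: wrote 2B at 0x07 = e67f
  after D1: wrote 2B at 0x11 = 7f96
  after D2: wrote 4B at 0x0b = fd7f964c
  after D3: wrote 5B at 0x15 = e67f96e8fd
  after D4: wrote 5B at 0x14 = 75372d3fe6
  after D5: wrote 6B at 0x08 = 7f964c75372d
query mem[0x0e]=0x4c, mem[0x08]=0x7f, mem[0x01]=0x37, mem[0x09]=0x96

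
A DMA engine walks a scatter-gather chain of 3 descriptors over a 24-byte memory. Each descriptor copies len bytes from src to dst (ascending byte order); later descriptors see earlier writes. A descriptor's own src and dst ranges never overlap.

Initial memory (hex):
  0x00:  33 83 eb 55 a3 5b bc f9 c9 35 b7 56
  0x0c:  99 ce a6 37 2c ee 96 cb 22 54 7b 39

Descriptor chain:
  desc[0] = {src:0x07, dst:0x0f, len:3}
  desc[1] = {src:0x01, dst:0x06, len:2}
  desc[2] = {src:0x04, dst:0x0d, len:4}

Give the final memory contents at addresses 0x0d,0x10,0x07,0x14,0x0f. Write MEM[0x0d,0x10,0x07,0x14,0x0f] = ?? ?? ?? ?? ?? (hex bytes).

MEM[0x0d,0x10,0x07,0x14,0x0f] = a3 eb eb 22 83

D0: mem[0x0f..0x11] <- [f9 c9 35]
D1: mem[0x06..0x07] <- [83 eb]
D2: mem[0x0d..0x10] <- [a3 5b 83 eb]
query mem[0x0d]=0xa3, mem[0x10]=0xeb, mem[0x07]=0xeb, mem[0x14]=0x22, mem[0x0f]=0x83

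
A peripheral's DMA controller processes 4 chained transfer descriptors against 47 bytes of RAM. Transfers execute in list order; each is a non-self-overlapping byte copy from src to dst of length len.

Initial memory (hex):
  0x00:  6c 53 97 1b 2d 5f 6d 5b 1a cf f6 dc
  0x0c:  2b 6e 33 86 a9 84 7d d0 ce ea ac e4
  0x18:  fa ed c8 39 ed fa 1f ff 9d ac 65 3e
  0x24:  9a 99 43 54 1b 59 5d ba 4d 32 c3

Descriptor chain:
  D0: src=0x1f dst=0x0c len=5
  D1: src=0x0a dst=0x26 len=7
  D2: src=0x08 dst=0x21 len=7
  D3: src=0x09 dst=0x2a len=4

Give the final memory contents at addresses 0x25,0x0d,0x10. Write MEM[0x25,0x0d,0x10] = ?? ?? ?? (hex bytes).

MEM[0x25,0x0d,0x10] = ff 9d 3e

#0 dst[0x0c+5] := {0xff,0x9d,0xac,0x65,0x3e}
#1 dst[0x26+7] := {0xf6,0xdc,0xff,0x9d,0xac,0x65,0x3e}
#2 dst[0x21+7] := {0x1a,0xcf,0xf6,0xdc,0xff,0x9d,0xac}
#3 dst[0x2a+4] := {0xcf,0xf6,0xdc,0xff}
query mem[0x25]=0xff, mem[0x0d]=0x9d, mem[0x10]=0x3e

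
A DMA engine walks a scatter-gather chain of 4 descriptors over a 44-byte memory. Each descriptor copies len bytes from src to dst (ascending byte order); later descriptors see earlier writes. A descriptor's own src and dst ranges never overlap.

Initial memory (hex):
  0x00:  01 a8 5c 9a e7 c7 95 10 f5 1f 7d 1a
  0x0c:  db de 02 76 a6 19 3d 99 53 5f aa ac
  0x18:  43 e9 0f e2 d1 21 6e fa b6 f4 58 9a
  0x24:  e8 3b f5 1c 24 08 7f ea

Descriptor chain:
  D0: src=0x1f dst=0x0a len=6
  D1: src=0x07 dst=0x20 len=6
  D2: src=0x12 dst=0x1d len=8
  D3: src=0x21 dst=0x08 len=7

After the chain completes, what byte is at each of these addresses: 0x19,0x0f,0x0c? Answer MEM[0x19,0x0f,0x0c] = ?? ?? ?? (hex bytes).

MEM[0x19,0x0f,0x0c] = e9 e8 f4

D0: mem[0x0a..0x0f] <- [fa b6 f4 58 9a e8]
D1: mem[0x20..0x25] <- [10 f5 1f fa b6 f4]
D2: mem[0x1d..0x24] <- [3d 99 53 5f aa ac 43 e9]
D3: mem[0x08..0x0e] <- [aa ac 43 e9 f4 f5 1c]
query mem[0x19]=0xe9, mem[0x0f]=0xe8, mem[0x0c]=0xf4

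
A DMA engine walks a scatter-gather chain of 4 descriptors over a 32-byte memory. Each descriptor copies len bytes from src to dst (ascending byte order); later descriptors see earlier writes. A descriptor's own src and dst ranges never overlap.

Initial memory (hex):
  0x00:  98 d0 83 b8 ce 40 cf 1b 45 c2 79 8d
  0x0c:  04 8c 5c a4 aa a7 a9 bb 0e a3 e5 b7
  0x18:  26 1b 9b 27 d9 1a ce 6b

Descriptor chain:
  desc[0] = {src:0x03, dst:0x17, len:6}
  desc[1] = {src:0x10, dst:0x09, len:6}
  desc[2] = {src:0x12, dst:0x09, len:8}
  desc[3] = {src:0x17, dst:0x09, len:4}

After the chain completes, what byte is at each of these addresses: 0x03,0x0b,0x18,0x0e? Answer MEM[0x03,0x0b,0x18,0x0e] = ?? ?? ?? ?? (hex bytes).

MEM[0x03,0x0b,0x18,0x0e] = b8 40 ce b8

[0] 0x03->0x17 len=6 : b8 ce 40 cf 1b 45
[1] 0x10->0x09 len=6 : aa a7 a9 bb 0e a3
[2] 0x12->0x09 len=8 : a9 bb 0e a3 e5 b8 ce 40
[3] 0x17->0x09 len=4 : b8 ce 40 cf
query mem[0x03]=0xb8, mem[0x0b]=0x40, mem[0x18]=0xce, mem[0x0e]=0xb8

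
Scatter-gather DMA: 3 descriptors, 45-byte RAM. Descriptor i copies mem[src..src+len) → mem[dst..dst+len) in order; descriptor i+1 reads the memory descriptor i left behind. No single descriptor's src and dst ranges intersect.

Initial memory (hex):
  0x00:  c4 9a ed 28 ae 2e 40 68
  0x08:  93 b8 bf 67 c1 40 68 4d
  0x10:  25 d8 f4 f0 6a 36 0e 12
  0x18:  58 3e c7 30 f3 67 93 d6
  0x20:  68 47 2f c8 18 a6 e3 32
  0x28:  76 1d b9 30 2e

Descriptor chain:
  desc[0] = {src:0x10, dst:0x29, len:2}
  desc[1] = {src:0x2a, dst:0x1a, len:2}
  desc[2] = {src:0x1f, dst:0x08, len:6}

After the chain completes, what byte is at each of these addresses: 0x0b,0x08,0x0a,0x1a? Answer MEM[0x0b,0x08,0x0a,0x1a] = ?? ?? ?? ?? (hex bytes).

D0: mem[0x29..0x2a] <- [25 d8]
D1: mem[0x1a..0x1b] <- [d8 30]
D2: mem[0x08..0x0d] <- [d6 68 47 2f c8 18]
query mem[0x0b]=0x2f, mem[0x08]=0xd6, mem[0x0a]=0x47, mem[0x1a]=0xd8

MEM[0x0b,0x08,0x0a,0x1a] = 2f d6 47 d8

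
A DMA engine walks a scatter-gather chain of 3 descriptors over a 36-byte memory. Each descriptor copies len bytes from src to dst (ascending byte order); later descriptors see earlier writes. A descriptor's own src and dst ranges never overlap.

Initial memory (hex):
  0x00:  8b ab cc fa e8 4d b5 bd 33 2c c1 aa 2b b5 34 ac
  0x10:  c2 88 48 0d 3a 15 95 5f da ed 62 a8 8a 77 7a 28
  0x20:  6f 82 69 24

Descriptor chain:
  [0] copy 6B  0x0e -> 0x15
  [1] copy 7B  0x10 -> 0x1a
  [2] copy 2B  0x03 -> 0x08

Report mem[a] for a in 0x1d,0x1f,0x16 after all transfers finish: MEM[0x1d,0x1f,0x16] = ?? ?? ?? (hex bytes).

  after D0: wrote 6B at 0x15 = 34acc288480d
  after D1: wrote 7B at 0x1a = c288480d3a34ac
  after D2: wrote 2B at 0x08 = fae8
query mem[0x1d]=0x0d, mem[0x1f]=0x34, mem[0x16]=0xac

MEM[0x1d,0x1f,0x16] = 0d 34 ac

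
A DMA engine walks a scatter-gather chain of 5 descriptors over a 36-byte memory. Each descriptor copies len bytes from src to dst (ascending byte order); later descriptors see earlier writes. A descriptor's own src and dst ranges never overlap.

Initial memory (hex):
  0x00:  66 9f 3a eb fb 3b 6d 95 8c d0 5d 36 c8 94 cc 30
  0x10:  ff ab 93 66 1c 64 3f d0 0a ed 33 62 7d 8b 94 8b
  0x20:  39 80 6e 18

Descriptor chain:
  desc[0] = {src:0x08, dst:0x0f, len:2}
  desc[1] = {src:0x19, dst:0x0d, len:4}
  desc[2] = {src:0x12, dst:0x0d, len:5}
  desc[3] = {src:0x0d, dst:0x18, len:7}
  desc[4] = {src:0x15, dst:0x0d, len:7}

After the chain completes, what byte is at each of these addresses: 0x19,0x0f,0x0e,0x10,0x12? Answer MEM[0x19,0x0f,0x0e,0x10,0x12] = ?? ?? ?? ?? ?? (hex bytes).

MEM[0x19,0x0f,0x0e,0x10,0x12] = 66 d0 3f 93 1c

  after D0: wrote 2B at 0x0f = 8cd0
  after D1: wrote 4B at 0x0d = ed33627d
  after D2: wrote 5B at 0x0d = 93661c643f
  after D3: wrote 7B at 0x18 = 93661c643f9366
  after D4: wrote 7B at 0x0d = 643fd093661c64
query mem[0x19]=0x66, mem[0x0f]=0xd0, mem[0x0e]=0x3f, mem[0x10]=0x93, mem[0x12]=0x1c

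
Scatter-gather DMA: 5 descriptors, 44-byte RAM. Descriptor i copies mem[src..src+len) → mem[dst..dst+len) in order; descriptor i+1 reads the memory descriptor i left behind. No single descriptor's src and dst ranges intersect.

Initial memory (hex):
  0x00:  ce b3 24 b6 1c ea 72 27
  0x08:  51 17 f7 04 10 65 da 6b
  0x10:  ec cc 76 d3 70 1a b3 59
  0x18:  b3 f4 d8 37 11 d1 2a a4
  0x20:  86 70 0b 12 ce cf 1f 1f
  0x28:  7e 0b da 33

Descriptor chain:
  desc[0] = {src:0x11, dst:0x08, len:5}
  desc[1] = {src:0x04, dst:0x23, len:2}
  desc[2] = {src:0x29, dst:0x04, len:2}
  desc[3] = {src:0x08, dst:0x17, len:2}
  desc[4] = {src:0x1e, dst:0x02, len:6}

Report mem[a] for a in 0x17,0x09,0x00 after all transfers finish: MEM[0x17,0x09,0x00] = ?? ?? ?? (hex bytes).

[0] 0x11->0x08 len=5 : cc 76 d3 70 1a
[1] 0x04->0x23 len=2 : 1c ea
[2] 0x29->0x04 len=2 : 0b da
[3] 0x08->0x17 len=2 : cc 76
[4] 0x1e->0x02 len=6 : 2a a4 86 70 0b 1c
query mem[0x17]=0xcc, mem[0x09]=0x76, mem[0x00]=0xce

MEM[0x17,0x09,0x00] = cc 76 ce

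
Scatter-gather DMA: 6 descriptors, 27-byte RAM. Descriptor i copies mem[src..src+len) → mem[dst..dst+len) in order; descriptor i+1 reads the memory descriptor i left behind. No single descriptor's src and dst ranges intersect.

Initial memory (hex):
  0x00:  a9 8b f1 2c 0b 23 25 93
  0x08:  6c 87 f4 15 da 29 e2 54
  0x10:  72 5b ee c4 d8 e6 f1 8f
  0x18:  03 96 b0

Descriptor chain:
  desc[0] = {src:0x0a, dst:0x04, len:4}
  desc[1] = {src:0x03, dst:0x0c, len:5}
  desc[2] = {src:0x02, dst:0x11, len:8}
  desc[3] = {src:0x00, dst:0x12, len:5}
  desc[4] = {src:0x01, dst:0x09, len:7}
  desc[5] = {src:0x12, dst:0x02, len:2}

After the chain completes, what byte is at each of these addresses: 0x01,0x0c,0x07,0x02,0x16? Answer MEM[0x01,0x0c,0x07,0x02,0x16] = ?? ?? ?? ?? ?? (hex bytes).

MEM[0x01,0x0c,0x07,0x02,0x16] = 8b f4 29 a9 f4

D0: mem[0x04..0x07] <- [f4 15 da 29]
D1: mem[0x0c..0x10] <- [2c f4 15 da 29]
D2: mem[0x11..0x18] <- [f1 2c f4 15 da 29 6c 87]
D3: mem[0x12..0x16] <- [a9 8b f1 2c f4]
D4: mem[0x09..0x0f] <- [8b f1 2c f4 15 da 29]
D5: mem[0x02..0x03] <- [a9 8b]
query mem[0x01]=0x8b, mem[0x0c]=0xf4, mem[0x07]=0x29, mem[0x02]=0xa9, mem[0x16]=0xf4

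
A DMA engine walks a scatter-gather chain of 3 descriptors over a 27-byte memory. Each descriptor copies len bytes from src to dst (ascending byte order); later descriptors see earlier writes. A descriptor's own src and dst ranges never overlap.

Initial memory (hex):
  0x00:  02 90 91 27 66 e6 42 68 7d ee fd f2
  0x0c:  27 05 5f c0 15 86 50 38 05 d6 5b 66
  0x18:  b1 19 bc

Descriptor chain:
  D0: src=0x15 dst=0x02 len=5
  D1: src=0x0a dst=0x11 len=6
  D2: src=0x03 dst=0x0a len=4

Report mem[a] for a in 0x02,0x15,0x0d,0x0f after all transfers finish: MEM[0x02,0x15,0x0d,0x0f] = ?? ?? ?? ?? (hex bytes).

#0 dst[0x02+5] := {0xd6,0x5b,0x66,0xb1,0x19}
#1 dst[0x11+6] := {0xfd,0xf2,0x27,0x05,0x5f,0xc0}
#2 dst[0x0a+4] := {0x5b,0x66,0xb1,0x19}
query mem[0x02]=0xd6, mem[0x15]=0x5f, mem[0x0d]=0x19, mem[0x0f]=0xc0

MEM[0x02,0x15,0x0d,0x0f] = d6 5f 19 c0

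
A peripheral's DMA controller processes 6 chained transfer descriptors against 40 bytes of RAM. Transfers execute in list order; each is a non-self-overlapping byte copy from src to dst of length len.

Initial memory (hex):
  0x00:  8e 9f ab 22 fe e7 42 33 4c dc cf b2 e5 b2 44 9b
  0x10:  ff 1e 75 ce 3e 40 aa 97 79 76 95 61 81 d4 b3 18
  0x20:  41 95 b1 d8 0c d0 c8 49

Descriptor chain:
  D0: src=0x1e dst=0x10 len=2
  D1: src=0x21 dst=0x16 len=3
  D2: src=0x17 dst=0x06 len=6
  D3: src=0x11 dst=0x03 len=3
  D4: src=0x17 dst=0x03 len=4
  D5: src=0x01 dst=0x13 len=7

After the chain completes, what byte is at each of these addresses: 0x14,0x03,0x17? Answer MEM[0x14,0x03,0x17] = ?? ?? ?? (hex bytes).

[0] 0x1e->0x10 len=2 : b3 18
[1] 0x21->0x16 len=3 : 95 b1 d8
[2] 0x17->0x06 len=6 : b1 d8 76 95 61 81
[3] 0x11->0x03 len=3 : 18 75 ce
[4] 0x17->0x03 len=4 : b1 d8 76 95
[5] 0x01->0x13 len=7 : 9f ab b1 d8 76 95 d8
query mem[0x14]=0xab, mem[0x03]=0xb1, mem[0x17]=0x76

MEM[0x14,0x03,0x17] = ab b1 76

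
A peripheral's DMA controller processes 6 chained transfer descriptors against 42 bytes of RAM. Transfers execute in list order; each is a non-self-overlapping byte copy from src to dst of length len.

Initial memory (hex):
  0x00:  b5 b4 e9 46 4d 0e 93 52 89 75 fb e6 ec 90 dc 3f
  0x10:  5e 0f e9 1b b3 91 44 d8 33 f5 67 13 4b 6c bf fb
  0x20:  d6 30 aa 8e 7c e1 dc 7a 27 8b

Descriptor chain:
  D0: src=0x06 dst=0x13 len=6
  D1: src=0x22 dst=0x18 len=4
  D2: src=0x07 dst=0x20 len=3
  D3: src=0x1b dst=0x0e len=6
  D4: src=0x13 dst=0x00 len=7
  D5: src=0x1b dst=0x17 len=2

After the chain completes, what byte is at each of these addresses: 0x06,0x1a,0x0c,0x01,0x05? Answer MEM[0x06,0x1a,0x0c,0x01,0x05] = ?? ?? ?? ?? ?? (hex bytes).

D0: mem[0x13..0x18] <- [93 52 89 75 fb e6]
D1: mem[0x18..0x1b] <- [aa 8e 7c e1]
D2: mem[0x20..0x22] <- [52 89 75]
D3: mem[0x0e..0x13] <- [e1 4b 6c bf fb 52]
D4: mem[0x00..0x06] <- [52 52 89 75 fb aa 8e]
D5: mem[0x17..0x18] <- [e1 4b]
query mem[0x06]=0x8e, mem[0x1a]=0x7c, mem[0x0c]=0xec, mem[0x01]=0x52, mem[0x05]=0xaa

MEM[0x06,0x1a,0x0c,0x01,0x05] = 8e 7c ec 52 aa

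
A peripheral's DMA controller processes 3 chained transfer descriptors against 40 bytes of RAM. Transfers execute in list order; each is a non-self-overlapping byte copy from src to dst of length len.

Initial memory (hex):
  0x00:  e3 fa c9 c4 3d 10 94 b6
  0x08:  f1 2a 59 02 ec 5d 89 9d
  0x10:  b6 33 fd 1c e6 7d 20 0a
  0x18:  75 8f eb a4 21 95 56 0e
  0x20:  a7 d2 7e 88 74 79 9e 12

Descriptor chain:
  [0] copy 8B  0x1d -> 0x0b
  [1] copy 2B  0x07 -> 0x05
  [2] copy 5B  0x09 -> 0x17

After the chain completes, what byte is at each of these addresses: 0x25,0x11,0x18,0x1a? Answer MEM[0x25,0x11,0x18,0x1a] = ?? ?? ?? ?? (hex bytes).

MEM[0x25,0x11,0x18,0x1a] = 79 88 59 56

[0] 0x1d->0x0b len=8 : 95 56 0e a7 d2 7e 88 74
[1] 0x07->0x05 len=2 : b6 f1
[2] 0x09->0x17 len=5 : 2a 59 95 56 0e
query mem[0x25]=0x79, mem[0x11]=0x88, mem[0x18]=0x59, mem[0x1a]=0x56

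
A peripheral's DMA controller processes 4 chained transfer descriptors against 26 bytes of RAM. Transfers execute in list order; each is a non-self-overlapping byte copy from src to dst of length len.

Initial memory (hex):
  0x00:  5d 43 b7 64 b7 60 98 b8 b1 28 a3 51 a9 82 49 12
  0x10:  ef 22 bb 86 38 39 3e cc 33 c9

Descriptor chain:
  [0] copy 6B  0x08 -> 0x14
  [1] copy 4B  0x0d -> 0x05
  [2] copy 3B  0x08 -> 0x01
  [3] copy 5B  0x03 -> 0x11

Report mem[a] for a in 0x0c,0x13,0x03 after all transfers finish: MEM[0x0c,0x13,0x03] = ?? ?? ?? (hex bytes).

[0] 0x08->0x14 len=6 : b1 28 a3 51 a9 82
[1] 0x0d->0x05 len=4 : 82 49 12 ef
[2] 0x08->0x01 len=3 : ef 28 a3
[3] 0x03->0x11 len=5 : a3 b7 82 49 12
query mem[0x0c]=0xa9, mem[0x13]=0x82, mem[0x03]=0xa3

MEM[0x0c,0x13,0x03] = a9 82 a3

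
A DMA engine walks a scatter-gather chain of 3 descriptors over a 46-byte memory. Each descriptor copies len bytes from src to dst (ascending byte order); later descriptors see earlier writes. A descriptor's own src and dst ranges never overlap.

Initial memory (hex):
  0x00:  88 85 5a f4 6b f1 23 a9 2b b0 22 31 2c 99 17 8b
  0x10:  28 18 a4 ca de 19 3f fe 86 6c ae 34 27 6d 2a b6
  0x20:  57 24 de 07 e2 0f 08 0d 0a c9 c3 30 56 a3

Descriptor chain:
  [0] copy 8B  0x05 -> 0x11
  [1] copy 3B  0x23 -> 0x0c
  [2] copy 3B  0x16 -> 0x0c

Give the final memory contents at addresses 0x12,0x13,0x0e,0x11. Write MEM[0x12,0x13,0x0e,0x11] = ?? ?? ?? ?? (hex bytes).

D0: mem[0x11..0x18] <- [f1 23 a9 2b b0 22 31 2c]
D1: mem[0x0c..0x0e] <- [07 e2 0f]
D2: mem[0x0c..0x0e] <- [22 31 2c]
query mem[0x12]=0x23, mem[0x13]=0xa9, mem[0x0e]=0x2c, mem[0x11]=0xf1

MEM[0x12,0x13,0x0e,0x11] = 23 a9 2c f1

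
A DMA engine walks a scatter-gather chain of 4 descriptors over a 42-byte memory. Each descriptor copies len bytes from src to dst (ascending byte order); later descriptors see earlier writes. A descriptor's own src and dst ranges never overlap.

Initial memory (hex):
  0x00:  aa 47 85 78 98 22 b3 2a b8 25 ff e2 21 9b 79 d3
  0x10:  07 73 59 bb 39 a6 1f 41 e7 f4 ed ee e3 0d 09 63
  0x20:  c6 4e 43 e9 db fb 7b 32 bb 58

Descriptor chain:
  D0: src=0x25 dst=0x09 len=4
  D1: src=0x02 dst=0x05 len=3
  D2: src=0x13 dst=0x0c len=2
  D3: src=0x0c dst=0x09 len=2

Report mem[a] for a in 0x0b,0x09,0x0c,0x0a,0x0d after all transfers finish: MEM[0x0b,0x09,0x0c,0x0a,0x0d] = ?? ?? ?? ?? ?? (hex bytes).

MEM[0x0b,0x09,0x0c,0x0a,0x0d] = 32 bb bb 39 39

#0 dst[0x09+4] := {0xfb,0x7b,0x32,0xbb}
#1 dst[0x05+3] := {0x85,0x78,0x98}
#2 dst[0x0c+2] := {0xbb,0x39}
#3 dst[0x09+2] := {0xbb,0x39}
query mem[0x0b]=0x32, mem[0x09]=0xbb, mem[0x0c]=0xbb, mem[0x0a]=0x39, mem[0x0d]=0x39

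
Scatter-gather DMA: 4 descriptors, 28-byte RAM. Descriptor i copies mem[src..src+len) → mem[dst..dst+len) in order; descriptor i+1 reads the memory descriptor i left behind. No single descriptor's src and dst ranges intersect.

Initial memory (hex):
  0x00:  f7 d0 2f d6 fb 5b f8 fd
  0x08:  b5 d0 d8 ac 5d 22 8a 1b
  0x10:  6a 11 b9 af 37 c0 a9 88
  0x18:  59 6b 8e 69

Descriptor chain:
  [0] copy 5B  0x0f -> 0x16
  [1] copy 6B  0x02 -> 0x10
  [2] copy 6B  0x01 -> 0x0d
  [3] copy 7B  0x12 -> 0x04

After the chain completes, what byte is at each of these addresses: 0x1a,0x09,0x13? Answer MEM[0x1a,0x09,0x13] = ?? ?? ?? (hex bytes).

[0] 0x0f->0x16 len=5 : 1b 6a 11 b9 af
[1] 0x02->0x10 len=6 : 2f d6 fb 5b f8 fd
[2] 0x01->0x0d len=6 : d0 2f d6 fb 5b f8
[3] 0x12->0x04 len=7 : f8 5b f8 fd 1b 6a 11
query mem[0x1a]=0xaf, mem[0x09]=0x6a, mem[0x13]=0x5b

MEM[0x1a,0x09,0x13] = af 6a 5b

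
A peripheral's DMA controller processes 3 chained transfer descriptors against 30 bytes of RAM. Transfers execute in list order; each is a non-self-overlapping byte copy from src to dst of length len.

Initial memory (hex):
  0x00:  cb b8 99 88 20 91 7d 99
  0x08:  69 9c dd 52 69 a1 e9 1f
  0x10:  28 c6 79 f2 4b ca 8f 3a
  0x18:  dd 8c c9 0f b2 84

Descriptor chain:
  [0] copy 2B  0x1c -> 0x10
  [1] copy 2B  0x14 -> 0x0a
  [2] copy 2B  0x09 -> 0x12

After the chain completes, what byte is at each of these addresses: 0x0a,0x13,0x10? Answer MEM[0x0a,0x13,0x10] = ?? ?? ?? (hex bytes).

#0 dst[0x10+2] := {0xb2,0x84}
#1 dst[0x0a+2] := {0x4b,0xca}
#2 dst[0x12+2] := {0x9c,0x4b}
query mem[0x0a]=0x4b, mem[0x13]=0x4b, mem[0x10]=0xb2

MEM[0x0a,0x13,0x10] = 4b 4b b2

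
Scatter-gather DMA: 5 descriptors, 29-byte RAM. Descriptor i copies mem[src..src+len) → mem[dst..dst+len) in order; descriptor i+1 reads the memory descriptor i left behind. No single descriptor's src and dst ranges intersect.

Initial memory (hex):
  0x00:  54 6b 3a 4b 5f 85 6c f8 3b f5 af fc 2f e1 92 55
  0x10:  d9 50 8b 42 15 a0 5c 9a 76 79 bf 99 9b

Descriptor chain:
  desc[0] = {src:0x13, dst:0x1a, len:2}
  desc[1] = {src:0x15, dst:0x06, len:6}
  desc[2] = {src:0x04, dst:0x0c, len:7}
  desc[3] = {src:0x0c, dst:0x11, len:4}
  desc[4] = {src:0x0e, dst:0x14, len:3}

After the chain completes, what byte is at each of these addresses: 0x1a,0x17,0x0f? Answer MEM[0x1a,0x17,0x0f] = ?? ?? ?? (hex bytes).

D0: mem[0x1a..0x1b] <- [42 15]
D1: mem[0x06..0x0b] <- [a0 5c 9a 76 79 42]
D2: mem[0x0c..0x12] <- [5f 85 a0 5c 9a 76 79]
D3: mem[0x11..0x14] <- [5f 85 a0 5c]
D4: mem[0x14..0x16] <- [a0 5c 9a]
query mem[0x1a]=0x42, mem[0x17]=0x9a, mem[0x0f]=0x5c

MEM[0x1a,0x17,0x0f] = 42 9a 5c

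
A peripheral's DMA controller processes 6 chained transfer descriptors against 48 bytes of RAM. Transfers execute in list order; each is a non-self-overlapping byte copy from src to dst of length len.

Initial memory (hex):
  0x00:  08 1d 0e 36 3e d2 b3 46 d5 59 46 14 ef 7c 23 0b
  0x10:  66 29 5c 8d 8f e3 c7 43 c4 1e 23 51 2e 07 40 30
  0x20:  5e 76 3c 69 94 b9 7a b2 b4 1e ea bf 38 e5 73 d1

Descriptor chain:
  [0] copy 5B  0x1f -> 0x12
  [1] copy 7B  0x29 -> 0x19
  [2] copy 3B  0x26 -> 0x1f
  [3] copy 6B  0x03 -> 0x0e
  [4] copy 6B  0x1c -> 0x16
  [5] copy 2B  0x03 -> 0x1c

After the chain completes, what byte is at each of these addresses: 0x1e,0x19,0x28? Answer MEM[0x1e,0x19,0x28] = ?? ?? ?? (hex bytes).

#0 dst[0x12+5] := {0x30,0x5e,0x76,0x3c,0x69}
#1 dst[0x19+7] := {0x1e,0xea,0xbf,0x38,0xe5,0x73,0xd1}
#2 dst[0x1f+3] := {0x7a,0xb2,0xb4}
#3 dst[0x0e+6] := {0x36,0x3e,0xd2,0xb3,0x46,0xd5}
#4 dst[0x16+6] := {0x38,0xe5,0x73,0x7a,0xb2,0xb4}
#5 dst[0x1c+2] := {0x36,0x3e}
query mem[0x1e]=0x73, mem[0x19]=0x7a, mem[0x28]=0xb4

MEM[0x1e,0x19,0x28] = 73 7a b4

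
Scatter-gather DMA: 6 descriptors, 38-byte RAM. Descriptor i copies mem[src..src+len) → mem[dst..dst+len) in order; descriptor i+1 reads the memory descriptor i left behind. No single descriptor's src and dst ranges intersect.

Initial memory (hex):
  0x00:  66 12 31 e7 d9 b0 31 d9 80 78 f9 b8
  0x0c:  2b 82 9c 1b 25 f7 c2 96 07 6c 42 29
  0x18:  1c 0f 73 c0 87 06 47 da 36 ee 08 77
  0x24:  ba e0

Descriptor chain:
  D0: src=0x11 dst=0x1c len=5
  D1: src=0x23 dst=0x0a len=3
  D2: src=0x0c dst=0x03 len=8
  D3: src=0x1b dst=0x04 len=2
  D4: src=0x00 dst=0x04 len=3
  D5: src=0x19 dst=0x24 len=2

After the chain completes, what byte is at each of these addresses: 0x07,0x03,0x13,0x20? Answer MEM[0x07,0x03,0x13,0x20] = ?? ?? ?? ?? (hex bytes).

MEM[0x07,0x03,0x13,0x20] = 25 e0 96 6c

  after D0: wrote 5B at 0x1c = f7c296076c
  after D1: wrote 3B at 0x0a = 77bae0
  after D2: wrote 8B at 0x03 = e0829c1b25f7c296
  after D3: wrote 2B at 0x04 = c0f7
  after D4: wrote 3B at 0x04 = 661231
  after D5: wrote 2B at 0x24 = 0f73
query mem[0x07]=0x25, mem[0x03]=0xe0, mem[0x13]=0x96, mem[0x20]=0x6c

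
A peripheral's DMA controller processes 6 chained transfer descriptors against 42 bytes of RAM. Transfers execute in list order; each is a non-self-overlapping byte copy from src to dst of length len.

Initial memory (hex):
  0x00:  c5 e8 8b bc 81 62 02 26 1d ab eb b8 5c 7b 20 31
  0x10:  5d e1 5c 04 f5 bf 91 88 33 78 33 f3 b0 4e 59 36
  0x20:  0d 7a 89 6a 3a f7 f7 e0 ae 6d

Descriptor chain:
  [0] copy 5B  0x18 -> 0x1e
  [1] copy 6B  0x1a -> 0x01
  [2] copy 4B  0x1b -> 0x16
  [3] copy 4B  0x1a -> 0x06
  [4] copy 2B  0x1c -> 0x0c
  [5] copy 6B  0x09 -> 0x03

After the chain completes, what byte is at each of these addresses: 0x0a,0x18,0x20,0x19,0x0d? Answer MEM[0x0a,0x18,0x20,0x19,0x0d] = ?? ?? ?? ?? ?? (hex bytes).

MEM[0x0a,0x18,0x20,0x19,0x0d] = eb 4e 33 33 4e

D0: mem[0x1e..0x22] <- [33 78 33 f3 b0]
D1: mem[0x01..0x06] <- [33 f3 b0 4e 33 78]
D2: mem[0x16..0x19] <- [f3 b0 4e 33]
D3: mem[0x06..0x09] <- [33 f3 b0 4e]
D4: mem[0x0c..0x0d] <- [b0 4e]
D5: mem[0x03..0x08] <- [4e eb b8 b0 4e 20]
query mem[0x0a]=0xeb, mem[0x18]=0x4e, mem[0x20]=0x33, mem[0x19]=0x33, mem[0x0d]=0x4e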